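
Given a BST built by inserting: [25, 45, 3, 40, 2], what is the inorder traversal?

Tree insertion order: [25, 45, 3, 40, 2]
Tree (level-order array): [25, 3, 45, 2, None, 40]
Inorder traversal: [2, 3, 25, 40, 45]


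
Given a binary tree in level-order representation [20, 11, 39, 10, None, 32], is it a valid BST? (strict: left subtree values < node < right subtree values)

Level-order array: [20, 11, 39, 10, None, 32]
Validate using subtree bounds (lo, hi): at each node, require lo < value < hi,
then recurse left with hi=value and right with lo=value.
Preorder trace (stopping at first violation):
  at node 20 with bounds (-inf, +inf): OK
  at node 11 with bounds (-inf, 20): OK
  at node 10 with bounds (-inf, 11): OK
  at node 39 with bounds (20, +inf): OK
  at node 32 with bounds (20, 39): OK
No violation found at any node.
Result: Valid BST


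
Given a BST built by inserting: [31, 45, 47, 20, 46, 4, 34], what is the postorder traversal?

Tree insertion order: [31, 45, 47, 20, 46, 4, 34]
Tree (level-order array): [31, 20, 45, 4, None, 34, 47, None, None, None, None, 46]
Postorder traversal: [4, 20, 34, 46, 47, 45, 31]


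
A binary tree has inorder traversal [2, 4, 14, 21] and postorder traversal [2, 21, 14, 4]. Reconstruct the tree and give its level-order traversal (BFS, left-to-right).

Inorder:   [2, 4, 14, 21]
Postorder: [2, 21, 14, 4]
Algorithm: postorder visits root last, so walk postorder right-to-left;
each value is the root of the current inorder slice — split it at that
value, recurse on the right subtree first, then the left.
Recursive splits:
  root=4; inorder splits into left=[2], right=[14, 21]
  root=14; inorder splits into left=[], right=[21]
  root=21; inorder splits into left=[], right=[]
  root=2; inorder splits into left=[], right=[]
Reconstructed level-order: [4, 2, 14, 21]


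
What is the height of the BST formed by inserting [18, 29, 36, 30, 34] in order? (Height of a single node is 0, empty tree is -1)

Insertion order: [18, 29, 36, 30, 34]
Tree (level-order array): [18, None, 29, None, 36, 30, None, None, 34]
Compute height bottom-up (empty subtree = -1):
  height(34) = 1 + max(-1, -1) = 0
  height(30) = 1 + max(-1, 0) = 1
  height(36) = 1 + max(1, -1) = 2
  height(29) = 1 + max(-1, 2) = 3
  height(18) = 1 + max(-1, 3) = 4
Height = 4


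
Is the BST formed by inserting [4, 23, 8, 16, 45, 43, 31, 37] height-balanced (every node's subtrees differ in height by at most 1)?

Tree (level-order array): [4, None, 23, 8, 45, None, 16, 43, None, None, None, 31, None, None, 37]
Definition: a tree is height-balanced if, at every node, |h(left) - h(right)| <= 1 (empty subtree has height -1).
Bottom-up per-node check:
  node 16: h_left=-1, h_right=-1, diff=0 [OK], height=0
  node 8: h_left=-1, h_right=0, diff=1 [OK], height=1
  node 37: h_left=-1, h_right=-1, diff=0 [OK], height=0
  node 31: h_left=-1, h_right=0, diff=1 [OK], height=1
  node 43: h_left=1, h_right=-1, diff=2 [FAIL (|1--1|=2 > 1)], height=2
  node 45: h_left=2, h_right=-1, diff=3 [FAIL (|2--1|=3 > 1)], height=3
  node 23: h_left=1, h_right=3, diff=2 [FAIL (|1-3|=2 > 1)], height=4
  node 4: h_left=-1, h_right=4, diff=5 [FAIL (|-1-4|=5 > 1)], height=5
Node 43 violates the condition: |1 - -1| = 2 > 1.
Result: Not balanced


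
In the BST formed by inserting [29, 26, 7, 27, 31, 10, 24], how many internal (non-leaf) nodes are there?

Tree built from: [29, 26, 7, 27, 31, 10, 24]
Tree (level-order array): [29, 26, 31, 7, 27, None, None, None, 10, None, None, None, 24]
Rule: An internal node has at least one child.
Per-node child counts:
  node 29: 2 child(ren)
  node 26: 2 child(ren)
  node 7: 1 child(ren)
  node 10: 1 child(ren)
  node 24: 0 child(ren)
  node 27: 0 child(ren)
  node 31: 0 child(ren)
Matching nodes: [29, 26, 7, 10]
Count of internal (non-leaf) nodes: 4


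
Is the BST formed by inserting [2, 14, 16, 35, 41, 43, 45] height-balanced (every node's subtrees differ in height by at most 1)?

Tree (level-order array): [2, None, 14, None, 16, None, 35, None, 41, None, 43, None, 45]
Definition: a tree is height-balanced if, at every node, |h(left) - h(right)| <= 1 (empty subtree has height -1).
Bottom-up per-node check:
  node 45: h_left=-1, h_right=-1, diff=0 [OK], height=0
  node 43: h_left=-1, h_right=0, diff=1 [OK], height=1
  node 41: h_left=-1, h_right=1, diff=2 [FAIL (|-1-1|=2 > 1)], height=2
  node 35: h_left=-1, h_right=2, diff=3 [FAIL (|-1-2|=3 > 1)], height=3
  node 16: h_left=-1, h_right=3, diff=4 [FAIL (|-1-3|=4 > 1)], height=4
  node 14: h_left=-1, h_right=4, diff=5 [FAIL (|-1-4|=5 > 1)], height=5
  node 2: h_left=-1, h_right=5, diff=6 [FAIL (|-1-5|=6 > 1)], height=6
Node 41 violates the condition: |-1 - 1| = 2 > 1.
Result: Not balanced


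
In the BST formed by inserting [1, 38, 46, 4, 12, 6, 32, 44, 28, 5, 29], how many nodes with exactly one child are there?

Tree built from: [1, 38, 46, 4, 12, 6, 32, 44, 28, 5, 29]
Tree (level-order array): [1, None, 38, 4, 46, None, 12, 44, None, 6, 32, None, None, 5, None, 28, None, None, None, None, 29]
Rule: These are nodes with exactly 1 non-null child.
Per-node child counts:
  node 1: 1 child(ren)
  node 38: 2 child(ren)
  node 4: 1 child(ren)
  node 12: 2 child(ren)
  node 6: 1 child(ren)
  node 5: 0 child(ren)
  node 32: 1 child(ren)
  node 28: 1 child(ren)
  node 29: 0 child(ren)
  node 46: 1 child(ren)
  node 44: 0 child(ren)
Matching nodes: [1, 4, 6, 32, 28, 46]
Count of nodes with exactly one child: 6


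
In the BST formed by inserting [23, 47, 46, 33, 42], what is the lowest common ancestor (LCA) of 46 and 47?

Tree insertion order: [23, 47, 46, 33, 42]
Tree (level-order array): [23, None, 47, 46, None, 33, None, None, 42]
In a BST, the LCA of p=46, q=47 is the first node v on the
root-to-leaf path with p <= v <= q (go left if both < v, right if both > v).
Walk from root:
  at 23: both 46 and 47 > 23, go right
  at 47: 46 <= 47 <= 47, this is the LCA
LCA = 47


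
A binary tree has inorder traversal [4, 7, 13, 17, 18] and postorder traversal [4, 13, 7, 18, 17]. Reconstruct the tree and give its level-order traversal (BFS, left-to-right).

Inorder:   [4, 7, 13, 17, 18]
Postorder: [4, 13, 7, 18, 17]
Algorithm: postorder visits root last, so walk postorder right-to-left;
each value is the root of the current inorder slice — split it at that
value, recurse on the right subtree first, then the left.
Recursive splits:
  root=17; inorder splits into left=[4, 7, 13], right=[18]
  root=18; inorder splits into left=[], right=[]
  root=7; inorder splits into left=[4], right=[13]
  root=13; inorder splits into left=[], right=[]
  root=4; inorder splits into left=[], right=[]
Reconstructed level-order: [17, 7, 18, 4, 13]


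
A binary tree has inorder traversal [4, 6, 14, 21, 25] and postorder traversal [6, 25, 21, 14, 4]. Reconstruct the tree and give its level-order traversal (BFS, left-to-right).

Inorder:   [4, 6, 14, 21, 25]
Postorder: [6, 25, 21, 14, 4]
Algorithm: postorder visits root last, so walk postorder right-to-left;
each value is the root of the current inorder slice — split it at that
value, recurse on the right subtree first, then the left.
Recursive splits:
  root=4; inorder splits into left=[], right=[6, 14, 21, 25]
  root=14; inorder splits into left=[6], right=[21, 25]
  root=21; inorder splits into left=[], right=[25]
  root=25; inorder splits into left=[], right=[]
  root=6; inorder splits into left=[], right=[]
Reconstructed level-order: [4, 14, 6, 21, 25]


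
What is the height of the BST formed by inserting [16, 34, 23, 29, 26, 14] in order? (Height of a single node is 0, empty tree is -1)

Insertion order: [16, 34, 23, 29, 26, 14]
Tree (level-order array): [16, 14, 34, None, None, 23, None, None, 29, 26]
Compute height bottom-up (empty subtree = -1):
  height(14) = 1 + max(-1, -1) = 0
  height(26) = 1 + max(-1, -1) = 0
  height(29) = 1 + max(0, -1) = 1
  height(23) = 1 + max(-1, 1) = 2
  height(34) = 1 + max(2, -1) = 3
  height(16) = 1 + max(0, 3) = 4
Height = 4


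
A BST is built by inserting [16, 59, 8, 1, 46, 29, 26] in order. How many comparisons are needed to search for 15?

Search path for 15: 16 -> 8
Found: False
Comparisons: 2


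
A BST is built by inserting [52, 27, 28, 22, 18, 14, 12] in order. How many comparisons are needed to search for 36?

Search path for 36: 52 -> 27 -> 28
Found: False
Comparisons: 3


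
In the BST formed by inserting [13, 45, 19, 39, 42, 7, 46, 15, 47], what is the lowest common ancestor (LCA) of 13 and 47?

Tree insertion order: [13, 45, 19, 39, 42, 7, 46, 15, 47]
Tree (level-order array): [13, 7, 45, None, None, 19, 46, 15, 39, None, 47, None, None, None, 42]
In a BST, the LCA of p=13, q=47 is the first node v on the
root-to-leaf path with p <= v <= q (go left if both < v, right if both > v).
Walk from root:
  at 13: 13 <= 13 <= 47, this is the LCA
LCA = 13


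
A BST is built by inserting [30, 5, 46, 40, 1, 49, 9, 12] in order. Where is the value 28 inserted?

Starting tree (level order): [30, 5, 46, 1, 9, 40, 49, None, None, None, 12]
Insertion path: 30 -> 5 -> 9 -> 12
Result: insert 28 as right child of 12
Final tree (level order): [30, 5, 46, 1, 9, 40, 49, None, None, None, 12, None, None, None, None, None, 28]


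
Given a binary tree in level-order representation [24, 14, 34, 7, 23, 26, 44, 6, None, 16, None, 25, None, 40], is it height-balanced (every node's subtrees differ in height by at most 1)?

Tree (level-order array): [24, 14, 34, 7, 23, 26, 44, 6, None, 16, None, 25, None, 40]
Definition: a tree is height-balanced if, at every node, |h(left) - h(right)| <= 1 (empty subtree has height -1).
Bottom-up per-node check:
  node 6: h_left=-1, h_right=-1, diff=0 [OK], height=0
  node 7: h_left=0, h_right=-1, diff=1 [OK], height=1
  node 16: h_left=-1, h_right=-1, diff=0 [OK], height=0
  node 23: h_left=0, h_right=-1, diff=1 [OK], height=1
  node 14: h_left=1, h_right=1, diff=0 [OK], height=2
  node 25: h_left=-1, h_right=-1, diff=0 [OK], height=0
  node 26: h_left=0, h_right=-1, diff=1 [OK], height=1
  node 40: h_left=-1, h_right=-1, diff=0 [OK], height=0
  node 44: h_left=0, h_right=-1, diff=1 [OK], height=1
  node 34: h_left=1, h_right=1, diff=0 [OK], height=2
  node 24: h_left=2, h_right=2, diff=0 [OK], height=3
All nodes satisfy the balance condition.
Result: Balanced


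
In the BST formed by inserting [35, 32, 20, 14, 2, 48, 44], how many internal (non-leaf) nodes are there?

Tree built from: [35, 32, 20, 14, 2, 48, 44]
Tree (level-order array): [35, 32, 48, 20, None, 44, None, 14, None, None, None, 2]
Rule: An internal node has at least one child.
Per-node child counts:
  node 35: 2 child(ren)
  node 32: 1 child(ren)
  node 20: 1 child(ren)
  node 14: 1 child(ren)
  node 2: 0 child(ren)
  node 48: 1 child(ren)
  node 44: 0 child(ren)
Matching nodes: [35, 32, 20, 14, 48]
Count of internal (non-leaf) nodes: 5


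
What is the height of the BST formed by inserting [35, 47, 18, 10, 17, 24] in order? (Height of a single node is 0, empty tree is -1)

Insertion order: [35, 47, 18, 10, 17, 24]
Tree (level-order array): [35, 18, 47, 10, 24, None, None, None, 17]
Compute height bottom-up (empty subtree = -1):
  height(17) = 1 + max(-1, -1) = 0
  height(10) = 1 + max(-1, 0) = 1
  height(24) = 1 + max(-1, -1) = 0
  height(18) = 1 + max(1, 0) = 2
  height(47) = 1 + max(-1, -1) = 0
  height(35) = 1 + max(2, 0) = 3
Height = 3


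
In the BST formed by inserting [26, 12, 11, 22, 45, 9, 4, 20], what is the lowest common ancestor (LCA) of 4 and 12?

Tree insertion order: [26, 12, 11, 22, 45, 9, 4, 20]
Tree (level-order array): [26, 12, 45, 11, 22, None, None, 9, None, 20, None, 4]
In a BST, the LCA of p=4, q=12 is the first node v on the
root-to-leaf path with p <= v <= q (go left if both < v, right if both > v).
Walk from root:
  at 26: both 4 and 12 < 26, go left
  at 12: 4 <= 12 <= 12, this is the LCA
LCA = 12


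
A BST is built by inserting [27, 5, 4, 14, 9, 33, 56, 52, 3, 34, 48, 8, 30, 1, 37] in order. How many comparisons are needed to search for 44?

Search path for 44: 27 -> 33 -> 56 -> 52 -> 34 -> 48 -> 37
Found: False
Comparisons: 7


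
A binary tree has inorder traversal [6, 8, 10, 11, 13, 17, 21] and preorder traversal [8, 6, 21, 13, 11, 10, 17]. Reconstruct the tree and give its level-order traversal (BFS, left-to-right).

Inorder:  [6, 8, 10, 11, 13, 17, 21]
Preorder: [8, 6, 21, 13, 11, 10, 17]
Algorithm: preorder visits root first, so consume preorder in order;
for each root, split the current inorder slice at that value into
left-subtree inorder and right-subtree inorder, then recurse.
Recursive splits:
  root=8; inorder splits into left=[6], right=[10, 11, 13, 17, 21]
  root=6; inorder splits into left=[], right=[]
  root=21; inorder splits into left=[10, 11, 13, 17], right=[]
  root=13; inorder splits into left=[10, 11], right=[17]
  root=11; inorder splits into left=[10], right=[]
  root=10; inorder splits into left=[], right=[]
  root=17; inorder splits into left=[], right=[]
Reconstructed level-order: [8, 6, 21, 13, 11, 17, 10]


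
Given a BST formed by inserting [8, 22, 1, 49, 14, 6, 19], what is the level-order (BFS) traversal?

Tree insertion order: [8, 22, 1, 49, 14, 6, 19]
Tree (level-order array): [8, 1, 22, None, 6, 14, 49, None, None, None, 19]
BFS from the root, enqueuing left then right child of each popped node:
  queue [8] -> pop 8, enqueue [1, 22], visited so far: [8]
  queue [1, 22] -> pop 1, enqueue [6], visited so far: [8, 1]
  queue [22, 6] -> pop 22, enqueue [14, 49], visited so far: [8, 1, 22]
  queue [6, 14, 49] -> pop 6, enqueue [none], visited so far: [8, 1, 22, 6]
  queue [14, 49] -> pop 14, enqueue [19], visited so far: [8, 1, 22, 6, 14]
  queue [49, 19] -> pop 49, enqueue [none], visited so far: [8, 1, 22, 6, 14, 49]
  queue [19] -> pop 19, enqueue [none], visited so far: [8, 1, 22, 6, 14, 49, 19]
Result: [8, 1, 22, 6, 14, 49, 19]


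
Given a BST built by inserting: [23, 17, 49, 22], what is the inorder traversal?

Tree insertion order: [23, 17, 49, 22]
Tree (level-order array): [23, 17, 49, None, 22]
Inorder traversal: [17, 22, 23, 49]


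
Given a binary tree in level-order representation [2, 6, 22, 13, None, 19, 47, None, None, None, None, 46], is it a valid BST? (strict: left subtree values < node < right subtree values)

Level-order array: [2, 6, 22, 13, None, 19, 47, None, None, None, None, 46]
Validate using subtree bounds (lo, hi): at each node, require lo < value < hi,
then recurse left with hi=value and right with lo=value.
Preorder trace (stopping at first violation):
  at node 2 with bounds (-inf, +inf): OK
  at node 6 with bounds (-inf, 2): VIOLATION
Node 6 violates its bound: not (-inf < 6 < 2).
Result: Not a valid BST


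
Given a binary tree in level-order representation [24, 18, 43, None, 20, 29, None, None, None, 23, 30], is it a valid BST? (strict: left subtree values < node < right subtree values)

Level-order array: [24, 18, 43, None, 20, 29, None, None, None, 23, 30]
Validate using subtree bounds (lo, hi): at each node, require lo < value < hi,
then recurse left with hi=value and right with lo=value.
Preorder trace (stopping at first violation):
  at node 24 with bounds (-inf, +inf): OK
  at node 18 with bounds (-inf, 24): OK
  at node 20 with bounds (18, 24): OK
  at node 43 with bounds (24, +inf): OK
  at node 29 with bounds (24, 43): OK
  at node 23 with bounds (24, 29): VIOLATION
Node 23 violates its bound: not (24 < 23 < 29).
Result: Not a valid BST


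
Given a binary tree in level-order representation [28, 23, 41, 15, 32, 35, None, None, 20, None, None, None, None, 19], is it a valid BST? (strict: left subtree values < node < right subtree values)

Level-order array: [28, 23, 41, 15, 32, 35, None, None, 20, None, None, None, None, 19]
Validate using subtree bounds (lo, hi): at each node, require lo < value < hi,
then recurse left with hi=value and right with lo=value.
Preorder trace (stopping at first violation):
  at node 28 with bounds (-inf, +inf): OK
  at node 23 with bounds (-inf, 28): OK
  at node 15 with bounds (-inf, 23): OK
  at node 20 with bounds (15, 23): OK
  at node 19 with bounds (15, 20): OK
  at node 32 with bounds (23, 28): VIOLATION
Node 32 violates its bound: not (23 < 32 < 28).
Result: Not a valid BST


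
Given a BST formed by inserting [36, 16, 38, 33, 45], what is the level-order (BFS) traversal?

Tree insertion order: [36, 16, 38, 33, 45]
Tree (level-order array): [36, 16, 38, None, 33, None, 45]
BFS from the root, enqueuing left then right child of each popped node:
  queue [36] -> pop 36, enqueue [16, 38], visited so far: [36]
  queue [16, 38] -> pop 16, enqueue [33], visited so far: [36, 16]
  queue [38, 33] -> pop 38, enqueue [45], visited so far: [36, 16, 38]
  queue [33, 45] -> pop 33, enqueue [none], visited so far: [36, 16, 38, 33]
  queue [45] -> pop 45, enqueue [none], visited so far: [36, 16, 38, 33, 45]
Result: [36, 16, 38, 33, 45]


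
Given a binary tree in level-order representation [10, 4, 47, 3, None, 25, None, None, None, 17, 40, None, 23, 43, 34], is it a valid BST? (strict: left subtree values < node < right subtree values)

Level-order array: [10, 4, 47, 3, None, 25, None, None, None, 17, 40, None, 23, 43, 34]
Validate using subtree bounds (lo, hi): at each node, require lo < value < hi,
then recurse left with hi=value and right with lo=value.
Preorder trace (stopping at first violation):
  at node 10 with bounds (-inf, +inf): OK
  at node 4 with bounds (-inf, 10): OK
  at node 3 with bounds (-inf, 4): OK
  at node 47 with bounds (10, +inf): OK
  at node 25 with bounds (10, 47): OK
  at node 17 with bounds (10, 25): OK
  at node 23 with bounds (17, 25): OK
  at node 40 with bounds (25, 47): OK
  at node 43 with bounds (25, 40): VIOLATION
Node 43 violates its bound: not (25 < 43 < 40).
Result: Not a valid BST


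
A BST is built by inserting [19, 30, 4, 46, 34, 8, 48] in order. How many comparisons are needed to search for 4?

Search path for 4: 19 -> 4
Found: True
Comparisons: 2


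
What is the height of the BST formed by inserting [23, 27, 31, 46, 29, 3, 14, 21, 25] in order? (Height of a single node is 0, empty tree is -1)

Insertion order: [23, 27, 31, 46, 29, 3, 14, 21, 25]
Tree (level-order array): [23, 3, 27, None, 14, 25, 31, None, 21, None, None, 29, 46]
Compute height bottom-up (empty subtree = -1):
  height(21) = 1 + max(-1, -1) = 0
  height(14) = 1 + max(-1, 0) = 1
  height(3) = 1 + max(-1, 1) = 2
  height(25) = 1 + max(-1, -1) = 0
  height(29) = 1 + max(-1, -1) = 0
  height(46) = 1 + max(-1, -1) = 0
  height(31) = 1 + max(0, 0) = 1
  height(27) = 1 + max(0, 1) = 2
  height(23) = 1 + max(2, 2) = 3
Height = 3


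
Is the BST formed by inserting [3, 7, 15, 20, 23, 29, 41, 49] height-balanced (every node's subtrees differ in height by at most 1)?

Tree (level-order array): [3, None, 7, None, 15, None, 20, None, 23, None, 29, None, 41, None, 49]
Definition: a tree is height-balanced if, at every node, |h(left) - h(right)| <= 1 (empty subtree has height -1).
Bottom-up per-node check:
  node 49: h_left=-1, h_right=-1, diff=0 [OK], height=0
  node 41: h_left=-1, h_right=0, diff=1 [OK], height=1
  node 29: h_left=-1, h_right=1, diff=2 [FAIL (|-1-1|=2 > 1)], height=2
  node 23: h_left=-1, h_right=2, diff=3 [FAIL (|-1-2|=3 > 1)], height=3
  node 20: h_left=-1, h_right=3, diff=4 [FAIL (|-1-3|=4 > 1)], height=4
  node 15: h_left=-1, h_right=4, diff=5 [FAIL (|-1-4|=5 > 1)], height=5
  node 7: h_left=-1, h_right=5, diff=6 [FAIL (|-1-5|=6 > 1)], height=6
  node 3: h_left=-1, h_right=6, diff=7 [FAIL (|-1-6|=7 > 1)], height=7
Node 29 violates the condition: |-1 - 1| = 2 > 1.
Result: Not balanced


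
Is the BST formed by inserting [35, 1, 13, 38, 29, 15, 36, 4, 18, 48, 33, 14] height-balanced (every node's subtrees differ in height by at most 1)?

Tree (level-order array): [35, 1, 38, None, 13, 36, 48, 4, 29, None, None, None, None, None, None, 15, 33, 14, 18]
Definition: a tree is height-balanced if, at every node, |h(left) - h(right)| <= 1 (empty subtree has height -1).
Bottom-up per-node check:
  node 4: h_left=-1, h_right=-1, diff=0 [OK], height=0
  node 14: h_left=-1, h_right=-1, diff=0 [OK], height=0
  node 18: h_left=-1, h_right=-1, diff=0 [OK], height=0
  node 15: h_left=0, h_right=0, diff=0 [OK], height=1
  node 33: h_left=-1, h_right=-1, diff=0 [OK], height=0
  node 29: h_left=1, h_right=0, diff=1 [OK], height=2
  node 13: h_left=0, h_right=2, diff=2 [FAIL (|0-2|=2 > 1)], height=3
  node 1: h_left=-1, h_right=3, diff=4 [FAIL (|-1-3|=4 > 1)], height=4
  node 36: h_left=-1, h_right=-1, diff=0 [OK], height=0
  node 48: h_left=-1, h_right=-1, diff=0 [OK], height=0
  node 38: h_left=0, h_right=0, diff=0 [OK], height=1
  node 35: h_left=4, h_right=1, diff=3 [FAIL (|4-1|=3 > 1)], height=5
Node 13 violates the condition: |0 - 2| = 2 > 1.
Result: Not balanced


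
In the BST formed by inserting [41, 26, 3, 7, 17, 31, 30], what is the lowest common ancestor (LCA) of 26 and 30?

Tree insertion order: [41, 26, 3, 7, 17, 31, 30]
Tree (level-order array): [41, 26, None, 3, 31, None, 7, 30, None, None, 17]
In a BST, the LCA of p=26, q=30 is the first node v on the
root-to-leaf path with p <= v <= q (go left if both < v, right if both > v).
Walk from root:
  at 41: both 26 and 30 < 41, go left
  at 26: 26 <= 26 <= 30, this is the LCA
LCA = 26


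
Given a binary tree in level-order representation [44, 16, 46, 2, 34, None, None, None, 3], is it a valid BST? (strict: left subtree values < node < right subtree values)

Level-order array: [44, 16, 46, 2, 34, None, None, None, 3]
Validate using subtree bounds (lo, hi): at each node, require lo < value < hi,
then recurse left with hi=value and right with lo=value.
Preorder trace (stopping at first violation):
  at node 44 with bounds (-inf, +inf): OK
  at node 16 with bounds (-inf, 44): OK
  at node 2 with bounds (-inf, 16): OK
  at node 3 with bounds (2, 16): OK
  at node 34 with bounds (16, 44): OK
  at node 46 with bounds (44, +inf): OK
No violation found at any node.
Result: Valid BST


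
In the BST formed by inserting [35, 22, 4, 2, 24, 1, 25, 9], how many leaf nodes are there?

Tree built from: [35, 22, 4, 2, 24, 1, 25, 9]
Tree (level-order array): [35, 22, None, 4, 24, 2, 9, None, 25, 1]
Rule: A leaf has 0 children.
Per-node child counts:
  node 35: 1 child(ren)
  node 22: 2 child(ren)
  node 4: 2 child(ren)
  node 2: 1 child(ren)
  node 1: 0 child(ren)
  node 9: 0 child(ren)
  node 24: 1 child(ren)
  node 25: 0 child(ren)
Matching nodes: [1, 9, 25]
Count of leaf nodes: 3


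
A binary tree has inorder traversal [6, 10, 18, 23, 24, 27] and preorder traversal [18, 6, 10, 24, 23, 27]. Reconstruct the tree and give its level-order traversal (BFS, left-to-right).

Inorder:  [6, 10, 18, 23, 24, 27]
Preorder: [18, 6, 10, 24, 23, 27]
Algorithm: preorder visits root first, so consume preorder in order;
for each root, split the current inorder slice at that value into
left-subtree inorder and right-subtree inorder, then recurse.
Recursive splits:
  root=18; inorder splits into left=[6, 10], right=[23, 24, 27]
  root=6; inorder splits into left=[], right=[10]
  root=10; inorder splits into left=[], right=[]
  root=24; inorder splits into left=[23], right=[27]
  root=23; inorder splits into left=[], right=[]
  root=27; inorder splits into left=[], right=[]
Reconstructed level-order: [18, 6, 24, 10, 23, 27]


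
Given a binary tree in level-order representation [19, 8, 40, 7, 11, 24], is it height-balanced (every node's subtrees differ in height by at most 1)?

Tree (level-order array): [19, 8, 40, 7, 11, 24]
Definition: a tree is height-balanced if, at every node, |h(left) - h(right)| <= 1 (empty subtree has height -1).
Bottom-up per-node check:
  node 7: h_left=-1, h_right=-1, diff=0 [OK], height=0
  node 11: h_left=-1, h_right=-1, diff=0 [OK], height=0
  node 8: h_left=0, h_right=0, diff=0 [OK], height=1
  node 24: h_left=-1, h_right=-1, diff=0 [OK], height=0
  node 40: h_left=0, h_right=-1, diff=1 [OK], height=1
  node 19: h_left=1, h_right=1, diff=0 [OK], height=2
All nodes satisfy the balance condition.
Result: Balanced


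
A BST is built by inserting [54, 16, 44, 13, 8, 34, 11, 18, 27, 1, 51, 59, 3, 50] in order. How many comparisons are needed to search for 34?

Search path for 34: 54 -> 16 -> 44 -> 34
Found: True
Comparisons: 4


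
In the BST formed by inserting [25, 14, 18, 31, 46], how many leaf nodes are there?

Tree built from: [25, 14, 18, 31, 46]
Tree (level-order array): [25, 14, 31, None, 18, None, 46]
Rule: A leaf has 0 children.
Per-node child counts:
  node 25: 2 child(ren)
  node 14: 1 child(ren)
  node 18: 0 child(ren)
  node 31: 1 child(ren)
  node 46: 0 child(ren)
Matching nodes: [18, 46]
Count of leaf nodes: 2


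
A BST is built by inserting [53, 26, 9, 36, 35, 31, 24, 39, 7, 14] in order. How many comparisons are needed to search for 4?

Search path for 4: 53 -> 26 -> 9 -> 7
Found: False
Comparisons: 4


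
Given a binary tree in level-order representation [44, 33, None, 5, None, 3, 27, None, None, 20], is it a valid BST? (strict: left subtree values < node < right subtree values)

Level-order array: [44, 33, None, 5, None, 3, 27, None, None, 20]
Validate using subtree bounds (lo, hi): at each node, require lo < value < hi,
then recurse left with hi=value and right with lo=value.
Preorder trace (stopping at first violation):
  at node 44 with bounds (-inf, +inf): OK
  at node 33 with bounds (-inf, 44): OK
  at node 5 with bounds (-inf, 33): OK
  at node 3 with bounds (-inf, 5): OK
  at node 27 with bounds (5, 33): OK
  at node 20 with bounds (5, 27): OK
No violation found at any node.
Result: Valid BST


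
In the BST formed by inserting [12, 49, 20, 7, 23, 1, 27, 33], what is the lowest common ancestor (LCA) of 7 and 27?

Tree insertion order: [12, 49, 20, 7, 23, 1, 27, 33]
Tree (level-order array): [12, 7, 49, 1, None, 20, None, None, None, None, 23, None, 27, None, 33]
In a BST, the LCA of p=7, q=27 is the first node v on the
root-to-leaf path with p <= v <= q (go left if both < v, right if both > v).
Walk from root:
  at 12: 7 <= 12 <= 27, this is the LCA
LCA = 12


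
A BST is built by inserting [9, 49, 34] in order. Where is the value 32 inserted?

Starting tree (level order): [9, None, 49, 34]
Insertion path: 9 -> 49 -> 34
Result: insert 32 as left child of 34
Final tree (level order): [9, None, 49, 34, None, 32]


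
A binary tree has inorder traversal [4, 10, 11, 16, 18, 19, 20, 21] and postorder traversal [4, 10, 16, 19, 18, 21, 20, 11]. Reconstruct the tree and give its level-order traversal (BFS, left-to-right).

Inorder:   [4, 10, 11, 16, 18, 19, 20, 21]
Postorder: [4, 10, 16, 19, 18, 21, 20, 11]
Algorithm: postorder visits root last, so walk postorder right-to-left;
each value is the root of the current inorder slice — split it at that
value, recurse on the right subtree first, then the left.
Recursive splits:
  root=11; inorder splits into left=[4, 10], right=[16, 18, 19, 20, 21]
  root=20; inorder splits into left=[16, 18, 19], right=[21]
  root=21; inorder splits into left=[], right=[]
  root=18; inorder splits into left=[16], right=[19]
  root=19; inorder splits into left=[], right=[]
  root=16; inorder splits into left=[], right=[]
  root=10; inorder splits into left=[4], right=[]
  root=4; inorder splits into left=[], right=[]
Reconstructed level-order: [11, 10, 20, 4, 18, 21, 16, 19]


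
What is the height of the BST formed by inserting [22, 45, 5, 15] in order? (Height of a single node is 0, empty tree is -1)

Insertion order: [22, 45, 5, 15]
Tree (level-order array): [22, 5, 45, None, 15]
Compute height bottom-up (empty subtree = -1):
  height(15) = 1 + max(-1, -1) = 0
  height(5) = 1 + max(-1, 0) = 1
  height(45) = 1 + max(-1, -1) = 0
  height(22) = 1 + max(1, 0) = 2
Height = 2


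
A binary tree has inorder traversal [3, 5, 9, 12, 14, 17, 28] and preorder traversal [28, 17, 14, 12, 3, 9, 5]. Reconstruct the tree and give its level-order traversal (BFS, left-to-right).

Inorder:  [3, 5, 9, 12, 14, 17, 28]
Preorder: [28, 17, 14, 12, 3, 9, 5]
Algorithm: preorder visits root first, so consume preorder in order;
for each root, split the current inorder slice at that value into
left-subtree inorder and right-subtree inorder, then recurse.
Recursive splits:
  root=28; inorder splits into left=[3, 5, 9, 12, 14, 17], right=[]
  root=17; inorder splits into left=[3, 5, 9, 12, 14], right=[]
  root=14; inorder splits into left=[3, 5, 9, 12], right=[]
  root=12; inorder splits into left=[3, 5, 9], right=[]
  root=3; inorder splits into left=[], right=[5, 9]
  root=9; inorder splits into left=[5], right=[]
  root=5; inorder splits into left=[], right=[]
Reconstructed level-order: [28, 17, 14, 12, 3, 9, 5]


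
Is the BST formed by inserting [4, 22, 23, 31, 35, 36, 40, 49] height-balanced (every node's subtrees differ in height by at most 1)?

Tree (level-order array): [4, None, 22, None, 23, None, 31, None, 35, None, 36, None, 40, None, 49]
Definition: a tree is height-balanced if, at every node, |h(left) - h(right)| <= 1 (empty subtree has height -1).
Bottom-up per-node check:
  node 49: h_left=-1, h_right=-1, diff=0 [OK], height=0
  node 40: h_left=-1, h_right=0, diff=1 [OK], height=1
  node 36: h_left=-1, h_right=1, diff=2 [FAIL (|-1-1|=2 > 1)], height=2
  node 35: h_left=-1, h_right=2, diff=3 [FAIL (|-1-2|=3 > 1)], height=3
  node 31: h_left=-1, h_right=3, diff=4 [FAIL (|-1-3|=4 > 1)], height=4
  node 23: h_left=-1, h_right=4, diff=5 [FAIL (|-1-4|=5 > 1)], height=5
  node 22: h_left=-1, h_right=5, diff=6 [FAIL (|-1-5|=6 > 1)], height=6
  node 4: h_left=-1, h_right=6, diff=7 [FAIL (|-1-6|=7 > 1)], height=7
Node 36 violates the condition: |-1 - 1| = 2 > 1.
Result: Not balanced


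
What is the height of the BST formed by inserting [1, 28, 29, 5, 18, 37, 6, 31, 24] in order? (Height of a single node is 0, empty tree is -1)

Insertion order: [1, 28, 29, 5, 18, 37, 6, 31, 24]
Tree (level-order array): [1, None, 28, 5, 29, None, 18, None, 37, 6, 24, 31]
Compute height bottom-up (empty subtree = -1):
  height(6) = 1 + max(-1, -1) = 0
  height(24) = 1 + max(-1, -1) = 0
  height(18) = 1 + max(0, 0) = 1
  height(5) = 1 + max(-1, 1) = 2
  height(31) = 1 + max(-1, -1) = 0
  height(37) = 1 + max(0, -1) = 1
  height(29) = 1 + max(-1, 1) = 2
  height(28) = 1 + max(2, 2) = 3
  height(1) = 1 + max(-1, 3) = 4
Height = 4


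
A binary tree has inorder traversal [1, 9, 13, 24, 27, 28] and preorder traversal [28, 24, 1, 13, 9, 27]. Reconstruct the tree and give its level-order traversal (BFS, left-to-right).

Inorder:  [1, 9, 13, 24, 27, 28]
Preorder: [28, 24, 1, 13, 9, 27]
Algorithm: preorder visits root first, so consume preorder in order;
for each root, split the current inorder slice at that value into
left-subtree inorder and right-subtree inorder, then recurse.
Recursive splits:
  root=28; inorder splits into left=[1, 9, 13, 24, 27], right=[]
  root=24; inorder splits into left=[1, 9, 13], right=[27]
  root=1; inorder splits into left=[], right=[9, 13]
  root=13; inorder splits into left=[9], right=[]
  root=9; inorder splits into left=[], right=[]
  root=27; inorder splits into left=[], right=[]
Reconstructed level-order: [28, 24, 1, 27, 13, 9]


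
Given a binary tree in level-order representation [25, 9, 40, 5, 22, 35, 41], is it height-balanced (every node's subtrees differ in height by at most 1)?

Tree (level-order array): [25, 9, 40, 5, 22, 35, 41]
Definition: a tree is height-balanced if, at every node, |h(left) - h(right)| <= 1 (empty subtree has height -1).
Bottom-up per-node check:
  node 5: h_left=-1, h_right=-1, diff=0 [OK], height=0
  node 22: h_left=-1, h_right=-1, diff=0 [OK], height=0
  node 9: h_left=0, h_right=0, diff=0 [OK], height=1
  node 35: h_left=-1, h_right=-1, diff=0 [OK], height=0
  node 41: h_left=-1, h_right=-1, diff=0 [OK], height=0
  node 40: h_left=0, h_right=0, diff=0 [OK], height=1
  node 25: h_left=1, h_right=1, diff=0 [OK], height=2
All nodes satisfy the balance condition.
Result: Balanced


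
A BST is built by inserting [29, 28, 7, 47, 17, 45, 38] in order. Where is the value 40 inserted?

Starting tree (level order): [29, 28, 47, 7, None, 45, None, None, 17, 38]
Insertion path: 29 -> 47 -> 45 -> 38
Result: insert 40 as right child of 38
Final tree (level order): [29, 28, 47, 7, None, 45, None, None, 17, 38, None, None, None, None, 40]


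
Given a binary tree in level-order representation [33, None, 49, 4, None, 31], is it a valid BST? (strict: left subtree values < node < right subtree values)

Level-order array: [33, None, 49, 4, None, 31]
Validate using subtree bounds (lo, hi): at each node, require lo < value < hi,
then recurse left with hi=value and right with lo=value.
Preorder trace (stopping at first violation):
  at node 33 with bounds (-inf, +inf): OK
  at node 49 with bounds (33, +inf): OK
  at node 4 with bounds (33, 49): VIOLATION
Node 4 violates its bound: not (33 < 4 < 49).
Result: Not a valid BST


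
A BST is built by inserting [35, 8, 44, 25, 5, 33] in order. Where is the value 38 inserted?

Starting tree (level order): [35, 8, 44, 5, 25, None, None, None, None, None, 33]
Insertion path: 35 -> 44
Result: insert 38 as left child of 44
Final tree (level order): [35, 8, 44, 5, 25, 38, None, None, None, None, 33]


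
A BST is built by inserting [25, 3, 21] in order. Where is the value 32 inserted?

Starting tree (level order): [25, 3, None, None, 21]
Insertion path: 25
Result: insert 32 as right child of 25
Final tree (level order): [25, 3, 32, None, 21]


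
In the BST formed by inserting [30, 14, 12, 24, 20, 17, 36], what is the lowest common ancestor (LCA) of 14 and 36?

Tree insertion order: [30, 14, 12, 24, 20, 17, 36]
Tree (level-order array): [30, 14, 36, 12, 24, None, None, None, None, 20, None, 17]
In a BST, the LCA of p=14, q=36 is the first node v on the
root-to-leaf path with p <= v <= q (go left if both < v, right if both > v).
Walk from root:
  at 30: 14 <= 30 <= 36, this is the LCA
LCA = 30


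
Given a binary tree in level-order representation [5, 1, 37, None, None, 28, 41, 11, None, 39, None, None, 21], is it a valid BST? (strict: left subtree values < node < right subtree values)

Level-order array: [5, 1, 37, None, None, 28, 41, 11, None, 39, None, None, 21]
Validate using subtree bounds (lo, hi): at each node, require lo < value < hi,
then recurse left with hi=value and right with lo=value.
Preorder trace (stopping at first violation):
  at node 5 with bounds (-inf, +inf): OK
  at node 1 with bounds (-inf, 5): OK
  at node 37 with bounds (5, +inf): OK
  at node 28 with bounds (5, 37): OK
  at node 11 with bounds (5, 28): OK
  at node 21 with bounds (11, 28): OK
  at node 41 with bounds (37, +inf): OK
  at node 39 with bounds (37, 41): OK
No violation found at any node.
Result: Valid BST


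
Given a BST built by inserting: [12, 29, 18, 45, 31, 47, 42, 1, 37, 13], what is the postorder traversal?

Tree insertion order: [12, 29, 18, 45, 31, 47, 42, 1, 37, 13]
Tree (level-order array): [12, 1, 29, None, None, 18, 45, 13, None, 31, 47, None, None, None, 42, None, None, 37]
Postorder traversal: [1, 13, 18, 37, 42, 31, 47, 45, 29, 12]


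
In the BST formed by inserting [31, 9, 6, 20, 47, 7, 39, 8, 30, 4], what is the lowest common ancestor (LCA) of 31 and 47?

Tree insertion order: [31, 9, 6, 20, 47, 7, 39, 8, 30, 4]
Tree (level-order array): [31, 9, 47, 6, 20, 39, None, 4, 7, None, 30, None, None, None, None, None, 8]
In a BST, the LCA of p=31, q=47 is the first node v on the
root-to-leaf path with p <= v <= q (go left if both < v, right if both > v).
Walk from root:
  at 31: 31 <= 31 <= 47, this is the LCA
LCA = 31


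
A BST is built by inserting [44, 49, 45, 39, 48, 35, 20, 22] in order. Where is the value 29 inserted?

Starting tree (level order): [44, 39, 49, 35, None, 45, None, 20, None, None, 48, None, 22]
Insertion path: 44 -> 39 -> 35 -> 20 -> 22
Result: insert 29 as right child of 22
Final tree (level order): [44, 39, 49, 35, None, 45, None, 20, None, None, 48, None, 22, None, None, None, 29]


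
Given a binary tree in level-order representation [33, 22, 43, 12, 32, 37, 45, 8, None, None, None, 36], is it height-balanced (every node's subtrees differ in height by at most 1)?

Tree (level-order array): [33, 22, 43, 12, 32, 37, 45, 8, None, None, None, 36]
Definition: a tree is height-balanced if, at every node, |h(left) - h(right)| <= 1 (empty subtree has height -1).
Bottom-up per-node check:
  node 8: h_left=-1, h_right=-1, diff=0 [OK], height=0
  node 12: h_left=0, h_right=-1, diff=1 [OK], height=1
  node 32: h_left=-1, h_right=-1, diff=0 [OK], height=0
  node 22: h_left=1, h_right=0, diff=1 [OK], height=2
  node 36: h_left=-1, h_right=-1, diff=0 [OK], height=0
  node 37: h_left=0, h_right=-1, diff=1 [OK], height=1
  node 45: h_left=-1, h_right=-1, diff=0 [OK], height=0
  node 43: h_left=1, h_right=0, diff=1 [OK], height=2
  node 33: h_left=2, h_right=2, diff=0 [OK], height=3
All nodes satisfy the balance condition.
Result: Balanced


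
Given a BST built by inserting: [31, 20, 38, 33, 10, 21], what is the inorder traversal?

Tree insertion order: [31, 20, 38, 33, 10, 21]
Tree (level-order array): [31, 20, 38, 10, 21, 33]
Inorder traversal: [10, 20, 21, 31, 33, 38]


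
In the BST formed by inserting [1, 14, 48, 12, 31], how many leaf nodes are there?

Tree built from: [1, 14, 48, 12, 31]
Tree (level-order array): [1, None, 14, 12, 48, None, None, 31]
Rule: A leaf has 0 children.
Per-node child counts:
  node 1: 1 child(ren)
  node 14: 2 child(ren)
  node 12: 0 child(ren)
  node 48: 1 child(ren)
  node 31: 0 child(ren)
Matching nodes: [12, 31]
Count of leaf nodes: 2


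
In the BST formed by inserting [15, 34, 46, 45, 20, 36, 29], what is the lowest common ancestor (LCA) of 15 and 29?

Tree insertion order: [15, 34, 46, 45, 20, 36, 29]
Tree (level-order array): [15, None, 34, 20, 46, None, 29, 45, None, None, None, 36]
In a BST, the LCA of p=15, q=29 is the first node v on the
root-to-leaf path with p <= v <= q (go left if both < v, right if both > v).
Walk from root:
  at 15: 15 <= 15 <= 29, this is the LCA
LCA = 15


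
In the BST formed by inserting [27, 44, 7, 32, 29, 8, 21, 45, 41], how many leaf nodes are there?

Tree built from: [27, 44, 7, 32, 29, 8, 21, 45, 41]
Tree (level-order array): [27, 7, 44, None, 8, 32, 45, None, 21, 29, 41]
Rule: A leaf has 0 children.
Per-node child counts:
  node 27: 2 child(ren)
  node 7: 1 child(ren)
  node 8: 1 child(ren)
  node 21: 0 child(ren)
  node 44: 2 child(ren)
  node 32: 2 child(ren)
  node 29: 0 child(ren)
  node 41: 0 child(ren)
  node 45: 0 child(ren)
Matching nodes: [21, 29, 41, 45]
Count of leaf nodes: 4


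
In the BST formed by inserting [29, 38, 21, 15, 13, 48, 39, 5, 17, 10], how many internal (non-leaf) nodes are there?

Tree built from: [29, 38, 21, 15, 13, 48, 39, 5, 17, 10]
Tree (level-order array): [29, 21, 38, 15, None, None, 48, 13, 17, 39, None, 5, None, None, None, None, None, None, 10]
Rule: An internal node has at least one child.
Per-node child counts:
  node 29: 2 child(ren)
  node 21: 1 child(ren)
  node 15: 2 child(ren)
  node 13: 1 child(ren)
  node 5: 1 child(ren)
  node 10: 0 child(ren)
  node 17: 0 child(ren)
  node 38: 1 child(ren)
  node 48: 1 child(ren)
  node 39: 0 child(ren)
Matching nodes: [29, 21, 15, 13, 5, 38, 48]
Count of internal (non-leaf) nodes: 7


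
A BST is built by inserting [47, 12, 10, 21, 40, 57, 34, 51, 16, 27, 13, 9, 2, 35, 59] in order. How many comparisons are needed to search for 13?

Search path for 13: 47 -> 12 -> 21 -> 16 -> 13
Found: True
Comparisons: 5


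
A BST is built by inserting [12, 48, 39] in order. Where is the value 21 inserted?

Starting tree (level order): [12, None, 48, 39]
Insertion path: 12 -> 48 -> 39
Result: insert 21 as left child of 39
Final tree (level order): [12, None, 48, 39, None, 21]


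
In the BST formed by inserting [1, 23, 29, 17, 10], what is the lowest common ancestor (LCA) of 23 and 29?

Tree insertion order: [1, 23, 29, 17, 10]
Tree (level-order array): [1, None, 23, 17, 29, 10]
In a BST, the LCA of p=23, q=29 is the first node v on the
root-to-leaf path with p <= v <= q (go left if both < v, right if both > v).
Walk from root:
  at 1: both 23 and 29 > 1, go right
  at 23: 23 <= 23 <= 29, this is the LCA
LCA = 23
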